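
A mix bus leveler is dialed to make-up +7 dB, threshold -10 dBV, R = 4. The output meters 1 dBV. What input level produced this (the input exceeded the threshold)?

Before make-up, the level was 1 − 7 = -6 dBV.
Post-compression overshoot = -6 − (-10) = 4 dB.
Undo the ratio: input overshoot = 4 × 4 = 16 dB, giving input = 6 dBV.

6 dBV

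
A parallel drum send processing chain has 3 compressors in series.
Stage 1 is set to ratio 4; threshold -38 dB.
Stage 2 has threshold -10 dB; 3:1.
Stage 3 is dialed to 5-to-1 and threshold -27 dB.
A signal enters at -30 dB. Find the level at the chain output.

Stage 1: 8 dB above -38 dB, reduced 4:1 to 2 dB above → -36 dB.
Stage 2: -36 dB ≤ -10 dB, so stage 2 doesn't engage; output -36 dB.
Stage 3: -36 dB is at or below the -27 dB threshold — no compression; output -36 dB.

-36 dB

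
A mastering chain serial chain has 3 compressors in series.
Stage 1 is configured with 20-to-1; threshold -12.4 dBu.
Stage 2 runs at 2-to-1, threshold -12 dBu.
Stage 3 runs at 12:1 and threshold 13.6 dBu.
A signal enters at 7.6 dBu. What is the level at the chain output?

-11.7 dBu

Stage 1: overshoot 20 dB → 20/20 = 1 dB → -11.4 dBu.
Stage 2: overshoot 0.6 dB → 0.6/2 = 0.3 dB → -11.7 dBu.
Stage 3: -11.7 dBu is at or below the 13.6 dBu threshold — no compression; output -11.7 dBu.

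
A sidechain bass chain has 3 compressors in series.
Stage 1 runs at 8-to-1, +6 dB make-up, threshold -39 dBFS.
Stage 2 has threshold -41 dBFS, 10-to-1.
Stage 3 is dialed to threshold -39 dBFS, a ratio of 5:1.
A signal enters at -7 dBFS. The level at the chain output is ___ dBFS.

-39.8 dBFS

Stage 1: 32 dB above -39 dBFS, reduced 8:1 to 4 dB above → -35 dBFS; +6 dB make-up → -29 dBFS.
Stage 2: overshoot 12 dB → 12/10 = 1.2 dB → -39.8 dBFS.
Stage 3: below threshold (-39.8 ≤ -39); passes unchanged; output -39.8 dBFS.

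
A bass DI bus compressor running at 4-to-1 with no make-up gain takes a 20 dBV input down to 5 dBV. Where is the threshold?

Let T be the threshold. Output overshoot = (input overshoot)/R, so 5 − T = (20 − T)/4.
4·(5 − T) = 20 − T → 3·T = 20 − 20 = 0.
T = 0/3 = 0 dBV.

0 dBV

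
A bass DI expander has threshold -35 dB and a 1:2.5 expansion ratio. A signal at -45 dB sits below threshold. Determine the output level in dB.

Below threshold, a 1:2.5 expander applies gain = (2.5−1)×(T − x) of attenuation.
(2.5−1) × 10 = 15 dB, so output = -45 − 15 = -60 dB.

-60 dB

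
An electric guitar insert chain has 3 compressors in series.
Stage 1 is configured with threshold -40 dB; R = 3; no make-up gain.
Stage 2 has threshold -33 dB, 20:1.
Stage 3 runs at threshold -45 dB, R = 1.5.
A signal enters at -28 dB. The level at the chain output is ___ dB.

Stage 1: -28 dB is 12 dB over -40 dB; at 3:1 that becomes 4 dB over, giving -36 dB.
Stage 2: -36 dB is at or below the -33 dB threshold — no compression; output -36 dB.
Stage 3: -36 dB is 9 dB over -45 dB; at 1.5:1 that becomes 6 dB over, giving -39 dB.

-39 dB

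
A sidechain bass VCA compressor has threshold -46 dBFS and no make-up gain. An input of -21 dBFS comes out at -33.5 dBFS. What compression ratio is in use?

Input overshoot = -21 − (-46) = 25 dB; output overshoot = -33.5 − (-46) = 12.5 dB.
Ratio = 25 / 12.5 = 2.

2:1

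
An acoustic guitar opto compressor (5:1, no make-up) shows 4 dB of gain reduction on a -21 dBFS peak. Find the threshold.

-26 dBFS

Input is 5 dB above T (since output overshoot × R = input overshoot: (-25 − T)·5 = -21 − T gives T = -26 dBFS).
Check: -26 + (-21 − (-26))/5 = -26 + 1 = -25 dBFS. ✓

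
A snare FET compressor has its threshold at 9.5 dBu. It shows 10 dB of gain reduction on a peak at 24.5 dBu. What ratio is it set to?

Input overshoot = 24.5 − 9.5 = 15 dB.
Output overshoot = 15 − 10 = 5 dB.
Ratio = input overshoot / output overshoot = 15 / 5 = 3.

3:1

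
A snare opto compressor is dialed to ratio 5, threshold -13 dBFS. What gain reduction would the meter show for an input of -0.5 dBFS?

Overshoot = -0.5 − (-13) = 12.5 dB.
A 5:1 ratio leaves 2.5 dB of that excess.
GR = overshoot in − overshoot out = 12.5 − 2.5 = 10 dB.

10 dB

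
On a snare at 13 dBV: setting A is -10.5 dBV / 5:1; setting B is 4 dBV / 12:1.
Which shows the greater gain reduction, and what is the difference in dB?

A, by 10.55 dB

A: GR = 23.5 − 23.5/5 = 18.8 dB.
B: GR = 9 − 9/12 = 8.25 dB.
Difference: 10.55 dB in favour of A.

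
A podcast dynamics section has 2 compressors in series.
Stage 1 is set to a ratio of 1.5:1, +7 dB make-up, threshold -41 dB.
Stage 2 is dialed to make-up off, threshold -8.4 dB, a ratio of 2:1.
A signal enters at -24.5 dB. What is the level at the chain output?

Stage 1: -24.5 dB is 16.5 dB over -41 dB; at 1.5:1 that becomes 11 dB over, giving -30 dB; +7 dB make-up → -23 dB.
Stage 2: below threshold (-23 ≤ -8.4); passes unchanged; output -23 dB.

-23 dB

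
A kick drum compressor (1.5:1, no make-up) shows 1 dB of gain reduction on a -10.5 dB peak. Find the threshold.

-13.5 dB

Input is 3 dB above T (since output overshoot × R = input overshoot: (-11.5 − T)·1.5 = -10.5 − T gives T = -13.5 dB).
Check: -13.5 + (-10.5 − (-13.5))/1.5 = -13.5 + 2 = -11.5 dB. ✓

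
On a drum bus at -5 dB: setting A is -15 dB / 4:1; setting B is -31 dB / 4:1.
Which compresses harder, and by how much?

A: overshoot 10 dB → output overshoot 2.5 dB → GR 7.5 dB.
B: overshoot 26 dB → output overshoot 6.5 dB → GR 19.5 dB.
B reduces 12 dB more.

B, by 12 dB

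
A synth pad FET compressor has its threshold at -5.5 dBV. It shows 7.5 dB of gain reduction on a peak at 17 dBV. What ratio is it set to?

Input overshoot = 17 − (-5.5) = 22.5 dB.
Output overshoot = 22.5 − 7.5 = 15 dB.
Ratio = input overshoot / output overshoot = 22.5 / 15 = 1.5.

1.5:1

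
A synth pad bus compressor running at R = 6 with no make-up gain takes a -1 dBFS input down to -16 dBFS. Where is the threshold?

Input is 18 dB above T (since output overshoot × R = input overshoot: (-16 − T)·6 = -1 − T gives T = -19 dBFS).
Check: -19 + (-1 − (-19))/6 = -19 + 3 = -16 dBFS. ✓

-19 dBFS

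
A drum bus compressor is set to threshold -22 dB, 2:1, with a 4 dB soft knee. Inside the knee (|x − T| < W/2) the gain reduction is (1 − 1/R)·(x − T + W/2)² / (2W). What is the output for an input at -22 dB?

x − T + W/2 = -22 − (-22) + 2 = 2.
GR = (1 − 1/2) × 2² / 8 = 0.5 × 4 / 8 = 0.25 dB.
Output = -22 − 0.25 = -22.25 dB.

-22.25 dB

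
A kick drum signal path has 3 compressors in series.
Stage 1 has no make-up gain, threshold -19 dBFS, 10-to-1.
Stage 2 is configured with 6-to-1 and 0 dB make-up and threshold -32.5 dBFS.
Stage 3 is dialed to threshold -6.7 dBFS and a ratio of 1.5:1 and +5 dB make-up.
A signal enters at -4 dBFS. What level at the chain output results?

-25 dBFS

Stage 1: 15 dB above -19 dBFS, reduced 10:1 to 1.5 dB above → -17.5 dBFS.
Stage 2: 15 dB above -32.5 dBFS, reduced 6:1 to 2.5 dB above → -30 dBFS.
Stage 3: below threshold (-30 ≤ -6.7); passes unchanged; make-up brings it to -25 dBFS.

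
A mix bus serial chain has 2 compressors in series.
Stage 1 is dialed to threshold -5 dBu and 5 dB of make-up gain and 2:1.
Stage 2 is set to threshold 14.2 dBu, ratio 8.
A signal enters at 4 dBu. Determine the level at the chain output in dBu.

4.5 dBu

Stage 1: overshoot 9 dB → 9/2 = 4.5 dB → -0.5 dBu; +5 dB make-up → 4.5 dBu.
Stage 2: 4.5 dBu ≤ 14.2 dBu, so stage 2 doesn't engage; output 4.5 dBu.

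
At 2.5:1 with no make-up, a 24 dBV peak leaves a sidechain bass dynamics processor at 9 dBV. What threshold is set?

Input is 25 dB above T (since output overshoot × R = input overshoot: (9 − T)·2.5 = 24 − T gives T = -1 dBV).
Check: -1 + (24 − (-1))/2.5 = -1 + 10 = 9 dBV. ✓

-1 dBV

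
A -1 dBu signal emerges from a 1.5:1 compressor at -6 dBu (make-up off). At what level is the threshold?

-16 dBu

Gain reduction = -1 − (-6) = 5 dB; output overshoot = GR / (R − 1) = 5 / 0.5 = 10 dB.
Threshold = output − output overshoot = -6 − 10 = -16 dBu.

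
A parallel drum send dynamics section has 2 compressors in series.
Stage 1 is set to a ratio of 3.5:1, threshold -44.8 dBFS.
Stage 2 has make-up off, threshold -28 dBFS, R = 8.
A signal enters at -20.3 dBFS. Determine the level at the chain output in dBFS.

-37.8 dBFS

Stage 1: overshoot 24.5 dB → 24.5/3.5 = 7 dB → -37.8 dBFS.
Stage 2: -37.8 dBFS ≤ -28 dBFS, so stage 2 doesn't engage; output -37.8 dBFS.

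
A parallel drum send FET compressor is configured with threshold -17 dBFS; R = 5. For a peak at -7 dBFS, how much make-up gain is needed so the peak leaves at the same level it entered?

8 dB

The peak compresses to -17 + 10/5 = -15 dBFS.
To reach -7 dBFS requires -7 − (-15) = 8 dB of make-up.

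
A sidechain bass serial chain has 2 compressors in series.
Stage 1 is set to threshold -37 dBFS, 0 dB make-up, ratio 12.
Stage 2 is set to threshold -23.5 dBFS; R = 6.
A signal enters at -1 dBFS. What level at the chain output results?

-34 dBFS

Stage 1: 36 dB above -37 dBFS, reduced 12:1 to 3 dB above → -34 dBFS.
Stage 2: -34 dBFS ≤ -23.5 dBFS, so stage 2 doesn't engage; output -34 dBFS.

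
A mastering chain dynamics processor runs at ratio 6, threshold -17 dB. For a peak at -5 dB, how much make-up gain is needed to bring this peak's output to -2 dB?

The peak compresses to -17 + 12/6 = -15 dB.
To reach -2 dB requires -2 − (-15) = 13 dB of make-up.

13 dB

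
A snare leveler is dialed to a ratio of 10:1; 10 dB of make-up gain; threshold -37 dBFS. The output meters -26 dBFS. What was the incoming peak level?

Remove make-up: -26 − 10 = -36 dBFS.
Post-compression overshoot = -36 − (-37) = 1 dB.
Before 10:1 compression the overshoot was 1 × 10 = 10 dB, so input = -37 + 10 = -27 dBFS.

-27 dBFS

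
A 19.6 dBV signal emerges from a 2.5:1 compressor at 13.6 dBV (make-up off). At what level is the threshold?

9.6 dBV

Input is 10 dB above T (since output overshoot × R = input overshoot: (13.6 − T)·2.5 = 19.6 − T gives T = 9.6 dBV).
Check: 9.6 + (19.6 − 9.6)/2.5 = 9.6 + 4 = 13.6 dBV. ✓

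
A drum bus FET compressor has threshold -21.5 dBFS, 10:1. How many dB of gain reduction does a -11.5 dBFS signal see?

9 dB

The signal is 10 dB above threshold.
After 10:1 compression the overshoot becomes 10/10 = 1 dB.
So the signal is attenuated by 10 − 1 = 9 dB.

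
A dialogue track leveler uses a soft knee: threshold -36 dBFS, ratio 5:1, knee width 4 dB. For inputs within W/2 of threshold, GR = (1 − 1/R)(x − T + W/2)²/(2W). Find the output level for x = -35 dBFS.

-35.9 dBFS

x − T + W/2 = -35 − (-36) + 2 = 3.
GR = (1 − 1/5) × 3² / 8 = 0.8 × 9 / 8 = 0.9 dB.
Output = -35 − 0.9 = -35.9 dBFS.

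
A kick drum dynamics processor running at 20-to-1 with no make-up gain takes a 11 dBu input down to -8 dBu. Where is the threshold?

Gain reduction = 11 − (-8) = 19 dB; output overshoot = GR / (R − 1) = 19 / 19 = 1 dB.
Threshold = output − output overshoot = -8 − 1 = -9 dBu.

-9 dBu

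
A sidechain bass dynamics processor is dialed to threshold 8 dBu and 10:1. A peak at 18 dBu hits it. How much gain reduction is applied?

Overshoot = 18 − 8 = 10 dB.
After 10:1 compression the overshoot becomes 10/10 = 1 dB.
So the signal is attenuated by 10 − 1 = 9 dB.

9 dB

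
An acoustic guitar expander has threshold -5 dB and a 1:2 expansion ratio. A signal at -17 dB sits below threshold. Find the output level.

Undershoot = (-5) − (-17) = 12 dB.
At 1:2, that expands to 24 dB under threshold.
Output = -5 − 24 = -29 dB.

-29 dB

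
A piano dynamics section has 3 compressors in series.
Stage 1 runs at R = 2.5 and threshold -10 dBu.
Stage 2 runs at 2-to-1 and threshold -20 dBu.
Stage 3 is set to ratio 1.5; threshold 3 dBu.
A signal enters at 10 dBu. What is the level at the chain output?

Stage 1: 20 dB above -10 dBu, reduced 2.5:1 to 8 dB above → -2 dBu.
Stage 2: -2 dBu is 18 dB over -20 dBu; at 2:1 that becomes 9 dB over, giving -11 dBu.
Stage 3: -11 dBu is at or below the 3 dBu threshold — no compression; output -11 dBu.

-11 dBu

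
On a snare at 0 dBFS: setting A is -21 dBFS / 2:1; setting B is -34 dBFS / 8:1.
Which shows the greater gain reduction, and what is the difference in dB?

B, by 19.25 dB

A: GR = 21 − 21/2 = 10.5 dB.
B: GR = 34 − 34/8 = 29.75 dB.
Difference: 19.25 dB in favour of B.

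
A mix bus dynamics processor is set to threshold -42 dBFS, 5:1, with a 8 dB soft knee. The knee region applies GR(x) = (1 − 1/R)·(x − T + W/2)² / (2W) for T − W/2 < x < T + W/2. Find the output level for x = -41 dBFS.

-42.25 dBFS

x − T + W/2 = -41 − (-42) + 4 = 5.
GR = (1 − 1/5) × 5² / 16 = 0.8 × 25 / 16 = 1.25 dB.
Output = -41 − 1.25 = -42.25 dBFS.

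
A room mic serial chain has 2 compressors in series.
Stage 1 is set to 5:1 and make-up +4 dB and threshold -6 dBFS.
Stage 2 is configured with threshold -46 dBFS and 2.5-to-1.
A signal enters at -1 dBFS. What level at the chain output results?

-28 dBFS

Stage 1: overshoot 5 dB → 5/5 = 1 dB → -5 dBFS; +4 dB make-up → -1 dBFS.
Stage 2: 45 dB above -46 dBFS, reduced 2.5:1 to 18 dB above → -28 dBFS.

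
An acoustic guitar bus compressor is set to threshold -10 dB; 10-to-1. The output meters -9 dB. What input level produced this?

0 dB

Post-compression overshoot = -9 − (-10) = 1 dB.
Undo the ratio: input overshoot = 1 × 10 = 10 dB, giving input = 0 dB.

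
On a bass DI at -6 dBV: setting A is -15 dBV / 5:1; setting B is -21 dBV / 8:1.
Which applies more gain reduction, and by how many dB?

A: 9 dB over, compressed to 1.8 dB over, so 7.2 dB of GR.
B: 15 dB over, compressed to 1.875 dB over, so 13.125 dB of GR.
B reduces 5.925 dB more.

B, by 5.925 dB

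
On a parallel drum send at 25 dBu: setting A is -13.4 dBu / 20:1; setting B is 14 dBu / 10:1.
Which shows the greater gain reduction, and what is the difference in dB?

A, by 26.58 dB

A: overshoot 38.4 dB → output overshoot 1.92 dB → GR 36.48 dB.
B: overshoot 11 dB → output overshoot 1.1 dB → GR 9.9 dB.
A reduces 26.58 dB more.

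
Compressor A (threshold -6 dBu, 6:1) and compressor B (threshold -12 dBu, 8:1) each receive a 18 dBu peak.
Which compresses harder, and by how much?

A: 24 dB over, compressed to 4 dB over, so 20 dB of GR.
B: 30 dB over, compressed to 3.75 dB over, so 26.25 dB of GR.
B reduces 6.25 dB more.

B, by 6.25 dB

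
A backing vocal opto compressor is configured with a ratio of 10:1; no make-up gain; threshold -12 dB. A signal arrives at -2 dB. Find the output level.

-11 dB

The input is 10 dB above the -12 dB threshold.
At 10:1 the overshoot is divided by 10, leaving 1 dB above threshold.
That puts the output at -11 dB.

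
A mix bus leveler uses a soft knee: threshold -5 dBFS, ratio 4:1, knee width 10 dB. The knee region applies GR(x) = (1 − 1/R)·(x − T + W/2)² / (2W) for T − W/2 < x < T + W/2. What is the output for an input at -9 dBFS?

-9.0375 dBFS

x − T + W/2 = -9 − (-5) + 5 = 1.
GR = (1 − 1/4) × 1² / 20 = 0.75 × 1 / 20 = 0.0375 dB.
Output = -9 − 0.0375 = -9.0375 dBFS.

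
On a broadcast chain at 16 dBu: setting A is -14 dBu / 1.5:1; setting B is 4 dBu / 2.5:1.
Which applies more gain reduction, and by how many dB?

A: overshoot 30 dB → output overshoot 20 dB → GR 10 dB.
B: overshoot 12 dB → output overshoot 4.8 dB → GR 7.2 dB.
A applies 2.8 dB more gain reduction.

A, by 2.8 dB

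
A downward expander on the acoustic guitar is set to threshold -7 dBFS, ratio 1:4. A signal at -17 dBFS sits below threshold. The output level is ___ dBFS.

Undershoot = (-7) − (-17) = 10 dB.
At 1:4, that expands to 40 dB under threshold.
Output = -7 − 40 = -47 dBFS.

-47 dBFS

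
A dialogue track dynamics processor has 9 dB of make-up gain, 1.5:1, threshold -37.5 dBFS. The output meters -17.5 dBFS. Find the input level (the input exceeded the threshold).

-21 dBFS

Remove make-up: -17.5 − 9 = -26.5 dBFS.
The compressed level sits -26.5 − (-37.5) = 11 dB over threshold.
Before 1.5:1 compression the overshoot was 11 × 1.5 = 16.5 dB, so input = -37.5 + 16.5 = -21 dBFS.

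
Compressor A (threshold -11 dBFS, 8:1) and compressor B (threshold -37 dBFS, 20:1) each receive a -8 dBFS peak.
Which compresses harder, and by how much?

B, by 24.925 dB

A: GR = 3 − 3/8 = 2.625 dB.
B: GR = 29 − 29/20 = 27.55 dB.
B reduces 24.925 dB more.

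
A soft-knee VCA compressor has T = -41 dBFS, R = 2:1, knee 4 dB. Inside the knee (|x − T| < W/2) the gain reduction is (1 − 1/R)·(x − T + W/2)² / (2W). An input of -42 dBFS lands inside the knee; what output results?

-42.0625 dBFS

x − T + W/2 = -42 − (-41) + 2 = 1.
GR = (1 − 1/2) × 1² / 8 = 0.5 × 1 / 8 = 0.0625 dB.
Output = -42 − 0.0625 = -42.0625 dBFS.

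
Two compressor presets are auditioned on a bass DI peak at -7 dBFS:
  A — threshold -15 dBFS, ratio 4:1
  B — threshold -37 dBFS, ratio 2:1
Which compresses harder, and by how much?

B, by 9 dB

A: GR = 8 − 8/4 = 6 dB.
B: GR = 30 − 30/2 = 15 dB.
Difference: 9 dB in favour of B.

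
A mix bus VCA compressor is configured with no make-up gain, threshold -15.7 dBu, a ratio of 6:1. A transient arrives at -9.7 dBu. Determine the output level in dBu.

-14.7 dBu

The input is 6 dB above the -15.7 dBu threshold.
The 6 dB excess becomes 1 dB after 6:1 reduction.
So the level is -15.7 + 1 = -14.7 dBu.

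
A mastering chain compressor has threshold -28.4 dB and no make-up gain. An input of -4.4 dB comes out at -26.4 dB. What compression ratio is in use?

Input overshoot = -4.4 − (-28.4) = 24 dB; output overshoot = -26.4 − (-28.4) = 2 dB.
Ratio = 24 / 2 = 12.

12:1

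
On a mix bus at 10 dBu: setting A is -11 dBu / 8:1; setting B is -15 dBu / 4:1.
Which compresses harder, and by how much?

B, by 0.375 dB

A: overshoot 21 dB → output overshoot 2.625 dB → GR 18.375 dB.
B: overshoot 25 dB → output overshoot 6.25 dB → GR 18.75 dB.
B applies 0.375 dB more gain reduction.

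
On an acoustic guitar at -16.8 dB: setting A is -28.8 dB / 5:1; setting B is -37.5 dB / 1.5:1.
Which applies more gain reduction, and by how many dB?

A: GR = 12 − 12/5 = 9.6 dB.
B: GR = 20.7 − 20.7/1.5 = 6.9 dB.
Difference: 2.7 dB in favour of A.

A, by 2.7 dB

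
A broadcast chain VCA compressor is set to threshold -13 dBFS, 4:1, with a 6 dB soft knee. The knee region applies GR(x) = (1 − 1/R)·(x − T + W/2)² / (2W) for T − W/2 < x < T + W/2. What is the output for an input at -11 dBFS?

x − T + W/2 = -11 − (-13) + 3 = 5.
GR = (1 − 1/4) × 5² / 12 = 0.75 × 25 / 12 = 1.5625 dB.
Output = -11 − 1.5625 = -12.5625 dBFS.

-12.5625 dBFS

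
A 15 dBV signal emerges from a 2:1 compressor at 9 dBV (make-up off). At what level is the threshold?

Input is 12 dB above T (since output overshoot × R = input overshoot: (9 − T)·2 = 15 − T gives T = 3 dBV).
Check: 3 + (15 − 3)/2 = 3 + 6 = 9 dBV. ✓

3 dBV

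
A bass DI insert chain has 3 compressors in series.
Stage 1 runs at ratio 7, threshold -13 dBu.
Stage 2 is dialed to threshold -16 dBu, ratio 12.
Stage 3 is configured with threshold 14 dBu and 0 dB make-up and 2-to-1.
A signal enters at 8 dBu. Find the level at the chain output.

-15.5 dBu

Stage 1: 8 dBu is 21 dB over -13 dBu; at 7:1 that becomes 3 dB over, giving -10 dBu.
Stage 2: 6 dB above -16 dBu, reduced 12:1 to 0.5 dB above → -15.5 dBu.
Stage 3: -15.5 dBu is at or below the 14 dBu threshold — no compression; output -15.5 dBu.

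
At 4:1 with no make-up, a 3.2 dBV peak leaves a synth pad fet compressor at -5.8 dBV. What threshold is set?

-8.8 dBV

Input is 12 dB above T (since output overshoot × R = input overshoot: (-5.8 − T)·4 = 3.2 − T gives T = -8.8 dBV).
Check: -8.8 + (3.2 − (-8.8))/4 = -8.8 + 3 = -5.8 dBV. ✓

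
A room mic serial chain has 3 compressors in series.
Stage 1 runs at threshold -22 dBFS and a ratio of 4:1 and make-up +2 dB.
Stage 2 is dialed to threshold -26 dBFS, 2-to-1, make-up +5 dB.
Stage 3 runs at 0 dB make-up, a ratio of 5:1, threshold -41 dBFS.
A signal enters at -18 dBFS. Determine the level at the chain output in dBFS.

Stage 1: -18 dBFS is 4 dB over -22 dBFS; at 4:1 that becomes 1 dB over, giving -21 dBFS; +2 dB make-up → -19 dBFS.
Stage 2: -19 dBFS is 7 dB over -26 dBFS; at 2:1 that becomes 3.5 dB over, giving -22.5 dBFS; +5 dB make-up → -17.5 dBFS.
Stage 3: overshoot 23.5 dB → 23.5/5 = 4.7 dB → -36.3 dBFS.

-36.3 dBFS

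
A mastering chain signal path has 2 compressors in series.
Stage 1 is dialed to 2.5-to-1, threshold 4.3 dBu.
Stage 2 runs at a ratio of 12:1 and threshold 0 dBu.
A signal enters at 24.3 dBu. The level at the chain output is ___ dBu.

Stage 1: 24.3 dBu is 20 dB over 4.3 dBu; at 2.5:1 that becomes 8 dB over, giving 12.3 dBu.
Stage 2: 12.3 dBu is 12.3 dB over 0 dBu; at 12:1 that becomes 1.025 dB over, giving 1.025 dBu.

1.025 dBu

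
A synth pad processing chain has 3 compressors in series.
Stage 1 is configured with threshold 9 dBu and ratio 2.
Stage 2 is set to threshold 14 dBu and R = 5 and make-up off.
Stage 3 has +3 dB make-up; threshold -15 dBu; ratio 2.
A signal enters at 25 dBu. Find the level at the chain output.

Stage 1: 16 dB above 9 dBu, reduced 2:1 to 8 dB above → 17 dBu.
Stage 2: 17 dBu is 3 dB over 14 dBu; at 5:1 that becomes 0.6 dB over, giving 14.6 dBu.
Stage 3: overshoot 29.6 dB → 29.6/2 = 14.8 dB → -0.2 dBu; +3 dB make-up → 2.8 dBu.

2.8 dBu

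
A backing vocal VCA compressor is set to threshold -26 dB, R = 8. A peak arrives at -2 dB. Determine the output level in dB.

Overshoot: -2 − (-26) = 24 dB.
At 8:1 the overshoot is divided by 8, leaving 3 dB above threshold.
That puts the output at -23 dB.

-23 dB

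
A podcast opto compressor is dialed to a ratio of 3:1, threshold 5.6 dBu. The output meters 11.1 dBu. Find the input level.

Post-compression overshoot = 11.1 − 5.6 = 5.5 dB.
Input overshoot = R × output overshoot = 16.5 dB → input = 5.6 + 16.5 = 22.1 dBu.

22.1 dBu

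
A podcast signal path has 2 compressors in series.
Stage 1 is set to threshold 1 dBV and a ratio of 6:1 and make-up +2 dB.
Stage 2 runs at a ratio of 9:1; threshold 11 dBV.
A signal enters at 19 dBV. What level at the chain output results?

Stage 1: 19 dBV is 18 dB over 1 dBV; at 6:1 that becomes 3 dB over, giving 4 dBV; +2 dB make-up → 6 dBV.
Stage 2: below threshold (6 ≤ 11); passes unchanged; output 6 dBV.

6 dBV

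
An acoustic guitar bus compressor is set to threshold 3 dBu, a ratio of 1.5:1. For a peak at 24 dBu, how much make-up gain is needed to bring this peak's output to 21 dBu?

4 dB

Overshoot 21 dB → 21/1.5 = 14 dB after compression, so the compressed level is 3 + 14 = 17 dBu.
Make-up = target − compressed = 21 − 17 = 4 dB.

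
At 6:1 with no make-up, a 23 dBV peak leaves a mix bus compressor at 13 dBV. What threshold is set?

11 dBV

Gain reduction = 23 − 13 = 10 dB; output overshoot = GR / (R − 1) = 10 / 5 = 2 dB.
Threshold = output − output overshoot = 13 − 2 = 11 dBV.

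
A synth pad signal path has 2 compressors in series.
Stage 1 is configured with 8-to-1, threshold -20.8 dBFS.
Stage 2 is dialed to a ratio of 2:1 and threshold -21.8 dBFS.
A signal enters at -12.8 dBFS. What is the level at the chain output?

-20.8 dBFS

Stage 1: -12.8 dBFS is 8 dB over -20.8 dBFS; at 8:1 that becomes 1 dB over, giving -19.8 dBFS.
Stage 2: 2 dB above -21.8 dBFS, reduced 2:1 to 1 dB above → -20.8 dBFS.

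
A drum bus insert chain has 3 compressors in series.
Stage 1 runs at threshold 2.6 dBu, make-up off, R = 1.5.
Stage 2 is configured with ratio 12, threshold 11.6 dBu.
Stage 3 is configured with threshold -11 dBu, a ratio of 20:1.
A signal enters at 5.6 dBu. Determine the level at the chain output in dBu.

-10.22 dBu

Stage 1: overshoot 3 dB → 3/1.5 = 2 dB → 4.6 dBu.
Stage 2: 4.6 dBu ≤ 11.6 dBu, so stage 2 doesn't engage; output 4.6 dBu.
Stage 3: 4.6 dBu is 15.6 dB over -11 dBu; at 20:1 that becomes 0.78 dB over, giving -10.22 dBu.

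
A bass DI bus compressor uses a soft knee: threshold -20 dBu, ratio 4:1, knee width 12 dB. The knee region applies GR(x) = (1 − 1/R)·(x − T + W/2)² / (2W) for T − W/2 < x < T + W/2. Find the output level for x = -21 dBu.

-21.78125 dBu

x − T + W/2 = -21 − (-20) + 6 = 5.
GR = (1 − 1/4) × 5² / 24 = 0.75 × 25 / 24 = 0.78125 dB.
Output = -21 − 0.78125 = -21.78125 dBu.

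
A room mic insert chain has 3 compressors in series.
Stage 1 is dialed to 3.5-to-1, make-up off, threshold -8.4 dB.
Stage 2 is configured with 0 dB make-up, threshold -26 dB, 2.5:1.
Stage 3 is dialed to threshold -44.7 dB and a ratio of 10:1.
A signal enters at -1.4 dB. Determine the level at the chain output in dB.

-42.046 dB

Stage 1: -1.4 dB is 7 dB over -8.4 dB; at 3.5:1 that becomes 2 dB over, giving -6.4 dB.
Stage 2: overshoot 19.6 dB → 19.6/2.5 = 7.84 dB → -18.16 dB.
Stage 3: -18.16 dB is 26.54 dB over -44.7 dB; at 10:1 that becomes 2.654 dB over, giving -42.046 dB.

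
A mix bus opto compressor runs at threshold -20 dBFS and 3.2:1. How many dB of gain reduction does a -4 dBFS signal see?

The signal is 16 dB above threshold.
A 3.2:1 ratio leaves 5 dB of that excess.
GR = overshoot in − overshoot out = 16 − 5 = 11 dB.

11 dB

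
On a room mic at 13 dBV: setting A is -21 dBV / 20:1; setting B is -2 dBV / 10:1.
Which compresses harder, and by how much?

A: GR = 34 − 34/20 = 32.3 dB.
B: GR = 15 − 15/10 = 13.5 dB.
A applies 18.8 dB more gain reduction.

A, by 18.8 dB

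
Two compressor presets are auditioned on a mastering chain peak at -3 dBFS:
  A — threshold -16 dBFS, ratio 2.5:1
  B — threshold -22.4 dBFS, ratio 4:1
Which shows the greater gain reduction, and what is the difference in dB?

A: GR = 13 − 13/2.5 = 7.8 dB.
B: GR = 19.4 − 19.4/4 = 14.55 dB.
Difference: 6.75 dB in favour of B.

B, by 6.75 dB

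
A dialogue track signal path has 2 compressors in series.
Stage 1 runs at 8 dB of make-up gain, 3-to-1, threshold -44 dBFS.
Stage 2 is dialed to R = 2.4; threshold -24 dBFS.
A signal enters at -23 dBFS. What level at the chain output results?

Stage 1: overshoot 21 dB → 21/3 = 7 dB → -37 dBFS; +8 dB make-up → -29 dBFS.
Stage 2: -29 dBFS ≤ -24 dBFS, so stage 2 doesn't engage; output -29 dBFS.

-29 dBFS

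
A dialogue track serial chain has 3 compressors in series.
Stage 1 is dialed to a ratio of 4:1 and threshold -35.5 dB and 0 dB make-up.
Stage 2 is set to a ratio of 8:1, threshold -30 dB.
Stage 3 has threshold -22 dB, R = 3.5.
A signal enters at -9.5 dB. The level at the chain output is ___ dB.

-29.875 dB

Stage 1: 26 dB above -35.5 dB, reduced 4:1 to 6.5 dB above → -29 dB.
Stage 2: overshoot 1 dB → 1/8 = 0.125 dB → -29.875 dB.
Stage 3: below threshold (-29.875 ≤ -22); passes unchanged; output -29.875 dB.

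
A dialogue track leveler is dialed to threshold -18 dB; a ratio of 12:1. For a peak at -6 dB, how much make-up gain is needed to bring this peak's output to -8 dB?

9 dB

Without make-up, output = threshold + overshoot/12 = -18 + 1 = -17 dB.
Gap to target: 9 dB.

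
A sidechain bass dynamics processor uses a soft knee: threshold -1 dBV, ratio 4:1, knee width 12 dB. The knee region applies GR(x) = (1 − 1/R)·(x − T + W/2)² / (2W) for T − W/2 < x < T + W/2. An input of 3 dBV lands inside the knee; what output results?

x − T + W/2 = 3 − (-1) + 6 = 10.
GR = (1 − 1/4) × 10² / 24 = 0.75 × 100 / 24 = 3.125 dB.
Output = 3 − 3.125 = -0.125 dBV.

-0.125 dBV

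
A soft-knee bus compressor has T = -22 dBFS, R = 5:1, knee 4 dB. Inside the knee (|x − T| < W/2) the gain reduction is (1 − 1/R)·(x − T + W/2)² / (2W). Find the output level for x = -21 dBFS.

-21.9 dBFS

x − T + W/2 = -21 − (-22) + 2 = 3.
GR = (1 − 1/5) × 3² / 8 = 0.8 × 9 / 8 = 0.9 dB.
Output = -21 − 0.9 = -21.9 dBFS.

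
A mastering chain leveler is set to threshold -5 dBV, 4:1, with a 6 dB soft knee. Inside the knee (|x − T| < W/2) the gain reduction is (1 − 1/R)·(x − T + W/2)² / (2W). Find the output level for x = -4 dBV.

-5 dBV

x − T + W/2 = -4 − (-5) + 3 = 4.
GR = (1 − 1/4) × 4² / 12 = 0.75 × 16 / 12 = 1 dB.
Output = -4 − 1 = -5 dBV.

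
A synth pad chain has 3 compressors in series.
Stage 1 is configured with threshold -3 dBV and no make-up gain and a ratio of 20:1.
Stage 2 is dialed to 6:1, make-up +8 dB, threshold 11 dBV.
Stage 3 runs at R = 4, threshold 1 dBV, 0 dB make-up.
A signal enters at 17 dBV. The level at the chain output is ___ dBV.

Stage 1: overshoot 20 dB → 20/20 = 1 dB → -2 dBV.
Stage 2: -2 dBV is at or below the 11 dBV threshold — no compression; make-up brings it to 6 dBV.
Stage 3: 6 dBV is 5 dB over 1 dBV; at 4:1 that becomes 1.25 dB over, giving 2.25 dBV.

2.25 dBV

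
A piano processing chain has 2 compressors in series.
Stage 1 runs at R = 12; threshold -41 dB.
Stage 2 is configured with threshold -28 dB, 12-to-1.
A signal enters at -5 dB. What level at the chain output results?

Stage 1: 36 dB above -41 dB, reduced 12:1 to 3 dB above → -38 dB.
Stage 2: -38 dB ≤ -28 dB, so stage 2 doesn't engage; output -38 dB.

-38 dB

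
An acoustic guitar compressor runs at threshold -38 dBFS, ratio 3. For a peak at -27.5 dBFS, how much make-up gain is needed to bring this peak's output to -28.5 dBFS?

Overshoot 10.5 dB → 10.5/3 = 3.5 dB after compression, so the compressed level is -38 + 3.5 = -34.5 dBFS.
Make-up = target − compressed = -28.5 − (-34.5) = 6 dB.

6 dB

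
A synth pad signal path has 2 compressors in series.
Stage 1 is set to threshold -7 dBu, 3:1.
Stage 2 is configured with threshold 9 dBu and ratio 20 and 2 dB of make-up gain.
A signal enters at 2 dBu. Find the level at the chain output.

Stage 1: overshoot 9 dB → 9/3 = 3 dB → -4 dBu.
Stage 2: below threshold (-4 ≤ 9); passes unchanged; make-up brings it to -2 dBu.

-2 dBu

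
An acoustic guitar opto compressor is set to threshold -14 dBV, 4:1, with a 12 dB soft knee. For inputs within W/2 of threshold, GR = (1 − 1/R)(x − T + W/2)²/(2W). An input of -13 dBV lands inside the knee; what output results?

x − T + W/2 = -13 − (-14) + 6 = 7.
GR = (1 − 1/4) × 7² / 24 = 0.75 × 49 / 24 = 1.53125 dB.
Output = -13 − 1.53125 = -14.53125 dBV.

-14.53125 dBV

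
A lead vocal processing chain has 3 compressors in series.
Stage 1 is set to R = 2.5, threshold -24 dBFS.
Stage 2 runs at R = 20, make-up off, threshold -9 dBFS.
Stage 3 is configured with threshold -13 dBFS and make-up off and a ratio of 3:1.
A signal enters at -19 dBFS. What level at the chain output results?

-22 dBFS

Stage 1: overshoot 5 dB → 5/2.5 = 2 dB → -22 dBFS.
Stage 2: -22 dBFS ≤ -9 dBFS, so stage 2 doesn't engage; output -22 dBFS.
Stage 3: -22 dBFS is at or below the -13 dBFS threshold — no compression; output -22 dBFS.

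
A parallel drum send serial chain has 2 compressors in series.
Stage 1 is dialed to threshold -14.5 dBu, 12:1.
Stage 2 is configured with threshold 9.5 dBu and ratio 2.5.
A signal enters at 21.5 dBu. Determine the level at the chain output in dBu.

-11.5 dBu

Stage 1: 21.5 dBu is 36 dB over -14.5 dBu; at 12:1 that becomes 3 dB over, giving -11.5 dBu.
Stage 2: -11.5 dBu is at or below the 9.5 dBu threshold — no compression; output -11.5 dBu.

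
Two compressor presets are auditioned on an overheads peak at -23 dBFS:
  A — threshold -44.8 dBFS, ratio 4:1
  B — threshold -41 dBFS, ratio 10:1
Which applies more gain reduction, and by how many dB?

A, by 0.15 dB

A: overshoot 21.8 dB → output overshoot 5.45 dB → GR 16.35 dB.
B: overshoot 18 dB → output overshoot 1.8 dB → GR 16.2 dB.
A reduces 0.15 dB more.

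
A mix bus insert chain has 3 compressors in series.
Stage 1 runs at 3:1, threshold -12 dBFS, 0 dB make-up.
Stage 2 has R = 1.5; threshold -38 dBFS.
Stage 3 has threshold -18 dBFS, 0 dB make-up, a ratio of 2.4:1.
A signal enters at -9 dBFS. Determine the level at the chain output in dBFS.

Stage 1: 3 dB above -12 dBFS, reduced 3:1 to 1 dB above → -11 dBFS.
Stage 2: 27 dB above -38 dBFS, reduced 1.5:1 to 18 dB above → -20 dBFS.
Stage 3: -20 dBFS is at or below the -18 dBFS threshold — no compression; output -20 dBFS.

-20 dBFS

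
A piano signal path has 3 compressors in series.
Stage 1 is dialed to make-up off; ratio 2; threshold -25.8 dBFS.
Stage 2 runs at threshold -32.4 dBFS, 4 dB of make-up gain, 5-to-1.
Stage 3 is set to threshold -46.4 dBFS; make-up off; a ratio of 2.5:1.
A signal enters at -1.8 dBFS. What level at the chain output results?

Stage 1: -1.8 dBFS is 24 dB over -25.8 dBFS; at 2:1 that becomes 12 dB over, giving -13.8 dBFS.
Stage 2: 18.6 dB above -32.4 dBFS, reduced 5:1 to 3.72 dB above → -28.68 dBFS; +4 dB make-up → -24.68 dBFS.
Stage 3: overshoot 21.72 dB → 21.72/2.5 = 8.688 dB → -37.712 dBFS.

-37.712 dBFS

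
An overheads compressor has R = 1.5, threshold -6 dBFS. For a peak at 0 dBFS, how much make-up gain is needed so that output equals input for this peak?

2 dB

The peak compresses to -6 + 6/1.5 = -2 dBFS.
To reach 0 dBFS requires 0 − (-2) = 2 dB of make-up.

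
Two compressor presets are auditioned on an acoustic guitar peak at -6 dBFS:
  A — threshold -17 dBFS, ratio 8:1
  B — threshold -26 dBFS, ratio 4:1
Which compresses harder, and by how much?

A: 11 dB over, compressed to 1.375 dB over, so 9.625 dB of GR.
B: 20 dB over, compressed to 5 dB over, so 15 dB of GR.
Difference: 5.375 dB in favour of B.

B, by 5.375 dB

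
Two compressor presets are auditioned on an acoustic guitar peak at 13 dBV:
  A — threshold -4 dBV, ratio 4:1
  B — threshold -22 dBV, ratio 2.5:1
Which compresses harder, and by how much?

A: GR = 17 − 17/4 = 12.75 dB.
B: GR = 35 − 35/2.5 = 21 dB.
Difference: 8.25 dB in favour of B.

B, by 8.25 dB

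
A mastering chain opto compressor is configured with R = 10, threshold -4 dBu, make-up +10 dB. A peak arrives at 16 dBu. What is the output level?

Overshoot: 16 − (-4) = 20 dB.
10:1 compression reduces that to 20/10 = 2 dB over.
That puts the output at -2 dBu; make-up adds 10 dB, giving 8 dBu.

8 dBu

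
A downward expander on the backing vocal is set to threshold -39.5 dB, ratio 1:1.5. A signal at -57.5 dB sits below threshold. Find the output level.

Below threshold, a 1:1.5 expander applies gain = (1.5−1)×(T − x) of attenuation.
(1.5−1) × 18 = 9 dB, so output = -57.5 − 9 = -66.5 dB.

-66.5 dB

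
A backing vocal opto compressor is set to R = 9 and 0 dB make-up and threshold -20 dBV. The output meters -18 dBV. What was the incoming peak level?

Post-compression overshoot = -18 − (-20) = 2 dB.
Undo the ratio: input overshoot = 2 × 9 = 18 dB, giving input = -2 dBV.

-2 dBV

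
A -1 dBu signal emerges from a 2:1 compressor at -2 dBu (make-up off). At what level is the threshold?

-3 dBu

Gain reduction = -1 − (-2) = 1 dB; output overshoot = GR / (R − 1) = 1 / 1 = 1 dB.
Threshold = output − output overshoot = -2 − 1 = -3 dBu.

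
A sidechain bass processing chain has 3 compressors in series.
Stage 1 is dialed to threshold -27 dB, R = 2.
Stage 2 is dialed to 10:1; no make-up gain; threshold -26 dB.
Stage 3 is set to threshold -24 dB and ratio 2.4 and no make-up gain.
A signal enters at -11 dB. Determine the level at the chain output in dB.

Stage 1: overshoot 16 dB → 16/2 = 8 dB → -19 dB.
Stage 2: -19 dB is 7 dB over -26 dB; at 10:1 that becomes 0.7 dB over, giving -25.3 dB.
Stage 3: -25.3 dB ≤ -24 dB, so stage 3 doesn't engage; output -25.3 dB.

-25.3 dB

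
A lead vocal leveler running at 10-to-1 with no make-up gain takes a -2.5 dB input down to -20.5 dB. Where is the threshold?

-22.5 dB

Let T be the threshold. Output overshoot = (input overshoot)/R, so -20.5 − T = (-2.5 − T)/10.
10·(-20.5 − T) = -2.5 − T → 9·T = -205 − (-2.5) = -202.5.
T = -202.5/9 = -22.5 dB.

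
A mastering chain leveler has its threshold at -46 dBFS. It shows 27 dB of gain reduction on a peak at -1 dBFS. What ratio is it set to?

Input overshoot = -1 − (-46) = 45 dB.
Output overshoot = 45 − 27 = 18 dB.
Ratio = input overshoot / output overshoot = 45 / 18 = 2.5.

2.5:1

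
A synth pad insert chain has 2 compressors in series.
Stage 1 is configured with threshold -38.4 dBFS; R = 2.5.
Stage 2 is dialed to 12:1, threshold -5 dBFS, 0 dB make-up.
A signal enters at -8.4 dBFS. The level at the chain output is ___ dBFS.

Stage 1: -8.4 dBFS is 30 dB over -38.4 dBFS; at 2.5:1 that becomes 12 dB over, giving -26.4 dBFS.
Stage 2: below threshold (-26.4 ≤ -5); passes unchanged; output -26.4 dBFS.

-26.4 dBFS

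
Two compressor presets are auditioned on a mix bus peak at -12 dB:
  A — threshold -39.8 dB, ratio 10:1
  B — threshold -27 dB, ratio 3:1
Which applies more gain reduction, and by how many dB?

A, by 15.02 dB

A: GR = 27.8 − 27.8/10 = 25.02 dB.
B: GR = 15 − 15/3 = 10 dB.
A applies 15.02 dB more gain reduction.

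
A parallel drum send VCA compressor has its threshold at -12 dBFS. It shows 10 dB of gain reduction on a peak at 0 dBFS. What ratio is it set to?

6:1

Input overshoot = 0 − (-12) = 12 dB.
Output overshoot = 12 − 10 = 2 dB.
Ratio = input overshoot / output overshoot = 12 / 2 = 6.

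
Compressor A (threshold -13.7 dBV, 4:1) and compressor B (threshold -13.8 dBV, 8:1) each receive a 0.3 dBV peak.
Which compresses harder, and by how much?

A: GR = 14 − 14/4 = 10.5 dB.
B: GR = 14.1 − 14.1/8 = 12.3375 dB.
Difference: 1.8375 dB in favour of B.

B, by 1.8375 dB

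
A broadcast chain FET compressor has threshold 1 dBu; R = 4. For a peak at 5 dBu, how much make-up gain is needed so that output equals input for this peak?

The peak compresses to 1 + 4/4 = 2 dBu.
To reach 5 dBu requires 5 − 2 = 3 dB of make-up.

3 dB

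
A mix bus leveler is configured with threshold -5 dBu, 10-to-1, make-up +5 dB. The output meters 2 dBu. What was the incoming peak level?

15 dBu

Before make-up, the level was 2 − 5 = -3 dBu.
Post-compression overshoot = -3 − (-5) = 2 dB.
Before 10:1 compression the overshoot was 2 × 10 = 20 dB, so input = -5 + 20 = 15 dBu.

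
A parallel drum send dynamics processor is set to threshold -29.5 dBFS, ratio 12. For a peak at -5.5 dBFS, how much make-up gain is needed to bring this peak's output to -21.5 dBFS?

Overshoot 24 dB → 24/12 = 2 dB after compression, so the compressed level is -29.5 + 2 = -27.5 dBFS.
Make-up = target − compressed = -21.5 − (-27.5) = 6 dB.

6 dB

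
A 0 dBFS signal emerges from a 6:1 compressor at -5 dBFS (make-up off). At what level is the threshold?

-6 dBFS

Input is 6 dB above T (since output overshoot × R = input overshoot: (-5 − T)·6 = 0 − T gives T = -6 dBFS).
Check: -6 + (0 − (-6))/6 = -6 + 1 = -5 dBFS. ✓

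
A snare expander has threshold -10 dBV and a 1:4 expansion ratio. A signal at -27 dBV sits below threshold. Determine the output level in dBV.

-78 dBV

Below threshold, a 1:4 expander applies gain = (4−1)×(T − x) of attenuation.
(4−1) × 17 = 51 dB, so output = -27 − 51 = -78 dBV.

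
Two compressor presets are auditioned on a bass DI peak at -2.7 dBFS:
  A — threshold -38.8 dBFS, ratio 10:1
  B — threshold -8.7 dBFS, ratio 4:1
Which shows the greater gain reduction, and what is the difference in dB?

A, by 27.99 dB

A: overshoot 36.1 dB → output overshoot 3.61 dB → GR 32.49 dB.
B: overshoot 6 dB → output overshoot 1.5 dB → GR 4.5 dB.
A applies 27.99 dB more gain reduction.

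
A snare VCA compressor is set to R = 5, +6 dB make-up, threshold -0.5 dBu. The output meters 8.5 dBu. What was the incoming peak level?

14.5 dBu

Before make-up, the level was 8.5 − 6 = 2.5 dBu.
That's 3 dB above the -0.5 dBu threshold.
Input overshoot = R × output overshoot = 15 dB → input = -0.5 + 15 = 14.5 dBu.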